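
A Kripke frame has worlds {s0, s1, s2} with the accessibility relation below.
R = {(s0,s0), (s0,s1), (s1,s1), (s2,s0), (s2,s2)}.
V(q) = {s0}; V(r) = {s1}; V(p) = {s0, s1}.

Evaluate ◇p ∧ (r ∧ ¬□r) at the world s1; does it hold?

No

Recall that □ψ holds at a world iff ψ holds at every accessible world, and ◇ψ holds iff ψ holds at some accessible world.
At s1: ◇p is true, r ∧ ¬□r is false, so ◇p ∧ (r ∧ ¬□r) is false.
  At s1: ◇p requires p at some successor in {s1}.
    p holds at s1, so ◇p is true at s1.
  At s1: r is true, ¬□r is false, so r ∧ ¬□r is false.
    At s1: □r is true, so ¬□r is false.
      At s1: □r requires r at every successor {s1}.
        At s1: r is true.
      So □r is true at s1.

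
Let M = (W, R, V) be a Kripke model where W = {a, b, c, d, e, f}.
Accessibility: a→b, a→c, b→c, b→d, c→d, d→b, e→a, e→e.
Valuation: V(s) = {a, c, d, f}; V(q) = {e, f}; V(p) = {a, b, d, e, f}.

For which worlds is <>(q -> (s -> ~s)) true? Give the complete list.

Let φ = <>(q -> (s -> ~s)). Evaluate φ at each world:
  a (successors {b, c}): φ is true.
  b (successors {c, d}): φ is true.
  c (successors {d}): φ is true.
  d (successors {b}): φ is true.
  e (successors {a, e}): φ is true.
  f (successors ∅): φ is false.
For instance, at a:
  At a: <>(q -> (s -> ~s)) requires q -> (s -> ~s) at some successor in {b, c}.
    q -> (s -> ~s) holds at b, so <>(q -> (s -> ~s)) is true at a.
Satisfying worlds: {a, b, c, d, e}

a, b, c, d, e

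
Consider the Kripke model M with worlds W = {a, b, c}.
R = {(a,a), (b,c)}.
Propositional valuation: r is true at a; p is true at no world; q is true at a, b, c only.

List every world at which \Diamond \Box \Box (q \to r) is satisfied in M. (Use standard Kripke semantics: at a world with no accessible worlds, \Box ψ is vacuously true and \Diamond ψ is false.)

a, b

Let φ = \Diamond \Box \Box (q \to r). Evaluate φ at each world:
  a (successors {a}): φ is true.
  b (successors {c}): φ is true.
  c (successors ∅): φ is false.
For instance, at b:
  At b: \Diamond \Box \Box (q \to r) requires \Box \Box (q \to r) at some successor in {c}.
    \Box \Box (q \to r) holds at c, so \Diamond \Box \Box (q \to r) is true at b.
      At c: no accessible worlds, so \Box \Box (q \to r) holds vacuously.
Satisfying worlds: {a, b}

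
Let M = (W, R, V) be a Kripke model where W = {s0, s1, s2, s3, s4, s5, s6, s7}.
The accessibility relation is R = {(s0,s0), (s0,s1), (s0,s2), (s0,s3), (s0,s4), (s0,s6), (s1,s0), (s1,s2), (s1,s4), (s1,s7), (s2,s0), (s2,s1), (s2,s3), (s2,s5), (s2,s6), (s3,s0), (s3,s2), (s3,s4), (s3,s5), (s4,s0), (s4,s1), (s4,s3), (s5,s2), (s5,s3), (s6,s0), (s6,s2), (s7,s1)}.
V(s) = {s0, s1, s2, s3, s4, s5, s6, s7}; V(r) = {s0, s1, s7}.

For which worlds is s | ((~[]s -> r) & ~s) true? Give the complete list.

s0, s1, s2, s3, s4, s5, s6, s7

Let φ = s | ((~[]s -> r) & ~s). Evaluate φ at each world:
  s0 (successors {s0, s1, s2, s3, s4, s6}): φ is true.
  s1 (successors {s0, s2, s4, s7}): φ is true.
  s2 (successors {s0, s1, s3, s5, s6}): φ is true.
  s3 (successors {s0, s2, s4, s5}): φ is true.
  s4 (successors {s0, s1, s3}): φ is true.
  s5 (successors {s2, s3}): φ is true.
  s6 (successors {s0, s2}): φ is true.
  s7 (successors {s1}): φ is true.
For instance, at s3:
  At s3: s is true, (~[]s -> r) & ~s is false, so s | ((~[]s -> r) & ~s) is true.
    At s3: ~[]s -> r is true, ~s is false, so (~[]s -> r) & ~s is false.
      At s3: ~[]s is false, r is false, so ~[]s -> r is true.
Satisfying worlds: {s0, s1, s2, s3, s4, s5, s6, s7}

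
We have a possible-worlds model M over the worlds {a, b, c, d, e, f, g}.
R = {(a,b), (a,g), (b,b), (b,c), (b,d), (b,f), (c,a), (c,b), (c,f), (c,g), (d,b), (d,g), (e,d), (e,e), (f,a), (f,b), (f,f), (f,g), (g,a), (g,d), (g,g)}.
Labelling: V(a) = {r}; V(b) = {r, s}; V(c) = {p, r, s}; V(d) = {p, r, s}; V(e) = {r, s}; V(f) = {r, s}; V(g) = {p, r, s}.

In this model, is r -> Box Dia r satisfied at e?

Yes

At e: r is true, Box Dia r is true, so r -> Box Dia r is true.
  At e: Box Dia r requires Dia r at every successor {d, e}.
      At d: Dia r requires r at some successor in {b, g}.
        r holds at b, so Dia r is true at d.
      At e: Dia r requires r at some successor in {d, e}.
        r holds at d, so Dia r is true at e.
  So Box Dia r is true at e.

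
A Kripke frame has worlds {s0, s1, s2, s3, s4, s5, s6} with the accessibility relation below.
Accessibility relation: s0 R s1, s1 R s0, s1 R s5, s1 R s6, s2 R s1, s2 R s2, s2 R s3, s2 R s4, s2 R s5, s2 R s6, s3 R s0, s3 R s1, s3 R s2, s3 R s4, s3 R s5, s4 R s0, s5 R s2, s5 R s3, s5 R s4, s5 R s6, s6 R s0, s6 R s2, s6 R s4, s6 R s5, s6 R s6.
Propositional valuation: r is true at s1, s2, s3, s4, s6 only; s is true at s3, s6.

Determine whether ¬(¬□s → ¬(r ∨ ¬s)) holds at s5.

At s5: ¬□s → ¬(r ∨ ¬s) is false, so ¬(¬□s → ¬(r ∨ ¬s)) is true.
  At s5: ¬□s is true, ¬(r ∨ ¬s) is false, so ¬□s → ¬(r ∨ ¬s) is false.
    At s5: □s is false, so ¬□s is true.
      At s5: □s requires s at every successor {s2, s3, s4, s6}.
        s fails at s2, so □s is false at s5.

Yes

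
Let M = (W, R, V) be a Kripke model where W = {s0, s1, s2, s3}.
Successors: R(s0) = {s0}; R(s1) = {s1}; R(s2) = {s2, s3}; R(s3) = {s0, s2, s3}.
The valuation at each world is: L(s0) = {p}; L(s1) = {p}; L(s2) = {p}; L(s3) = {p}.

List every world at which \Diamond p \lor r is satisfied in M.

s0, s1, s2, s3

Recall that \Diamond ψ holds at a world iff ψ holds at some accessible world.
Let φ = \Diamond p \lor r. Evaluate φ at each world:
  s0 (successors {s0}): φ is true.
  s1 (successors {s1}): φ is true.
  s2 (successors {s2, s3}): φ is true.
  s3 (successors {s0, s2, s3}): φ is true.
For instance, at s2:
  At s2: \Diamond p is true, r is false, so \Diamond p \lor r is true.
    At s2: \Diamond p requires p at some successor in {s2, s3}.
      p holds at s2, so \Diamond p is true at s2.
Satisfying worlds: {s0, s1, s2, s3}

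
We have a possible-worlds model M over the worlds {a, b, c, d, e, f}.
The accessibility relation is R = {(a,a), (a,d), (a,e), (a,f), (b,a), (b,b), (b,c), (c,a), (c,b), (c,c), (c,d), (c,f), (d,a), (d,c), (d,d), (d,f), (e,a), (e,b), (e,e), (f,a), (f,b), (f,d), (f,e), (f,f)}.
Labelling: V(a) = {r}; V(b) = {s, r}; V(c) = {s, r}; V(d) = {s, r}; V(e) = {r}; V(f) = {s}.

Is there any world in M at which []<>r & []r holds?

Yes

Let φ = []<>r & []r. Evaluate φ at each world:
  a (successors {a, d, e, f}): φ is false.
  b (successors {a, b, c}): φ is true.
  c (successors {a, b, c, d, f}): φ is false.
  d (successors {a, c, d, f}): φ is false.
  e (successors {a, b, e}): φ is true.
  f (successors {a, b, d, e, f}): φ is false.
Detail at b (witness):
  At b: []<>r is true, []r is true, so []<>r & []r is true.
    At b: []<>r requires <>r at every successor {a, b, c}.
      At a: <>r is true.
      At b: <>r is true.
      At c: <>r is true.
    So []<>r is true at b.
    At b: []r requires r at every successor {a, b, c}.
      At a: r is true.
      At b: r is true.
      At c: r is true.
    So []r is true at b.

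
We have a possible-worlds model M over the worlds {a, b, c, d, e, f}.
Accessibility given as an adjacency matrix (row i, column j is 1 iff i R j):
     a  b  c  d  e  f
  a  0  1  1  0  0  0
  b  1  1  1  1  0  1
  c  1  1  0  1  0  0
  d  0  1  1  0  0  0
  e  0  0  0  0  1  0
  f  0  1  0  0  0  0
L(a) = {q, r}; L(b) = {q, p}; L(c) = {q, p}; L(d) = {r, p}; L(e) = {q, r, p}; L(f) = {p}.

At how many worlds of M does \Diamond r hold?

3

Let φ = \Diamond r. Evaluate φ at each world:
  a (successors {b, c}): φ is false.
  b (successors {a, b, c, d, f}): φ is true.
  c (successors {a, b, d}): φ is true.
  d (successors {b, c}): φ is false.
  e (successors {e}): φ is true.
  f (successors {b}): φ is false.
For instance, at a:
  At a: \Diamond r requires r at some successor in {b, c}.
    At b: r is false.
    At c: r is false.
  So \Diamond r is false at a.
Satisfying worlds: {b, c, e}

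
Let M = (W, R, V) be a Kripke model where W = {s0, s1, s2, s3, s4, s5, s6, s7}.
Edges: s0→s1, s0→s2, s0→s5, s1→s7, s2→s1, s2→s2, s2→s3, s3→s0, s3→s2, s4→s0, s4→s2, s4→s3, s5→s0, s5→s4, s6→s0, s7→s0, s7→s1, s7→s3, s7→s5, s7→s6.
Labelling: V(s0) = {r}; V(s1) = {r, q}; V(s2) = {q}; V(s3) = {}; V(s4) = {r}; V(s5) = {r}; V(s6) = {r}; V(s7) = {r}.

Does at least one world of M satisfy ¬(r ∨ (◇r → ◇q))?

No

Recall that ◇ψ holds at a world iff ψ holds at some accessible world.
Let φ = ¬(r ∨ (◇r → ◇q)). Evaluate φ at each world:
  s0 (successors {s1, s2, s5}): φ is false.
  s1 (successors {s7}): φ is false.
  s2 (successors {s1, s2, s3}): φ is false.
  s3 (successors {s0, s2}): φ is false.
  s4 (successors {s0, s2, s3}): φ is false.
  s5 (successors {s0, s4}): φ is false.
  s6 (successors {s0}): φ is false.
  s7 (successors {s0, s1, s3, s5, s6}): φ is false.
For instance, at s6:
  At s6: r ∨ (◇r → ◇q) is true, so ¬(r ∨ (◇r → ◇q)) is false.
    At s6: r is true, ◇r → ◇q is false, so r ∨ (◇r → ◇q) is true.
      At s6: ◇r is true, ◇q is false, so ◇r → ◇q is false.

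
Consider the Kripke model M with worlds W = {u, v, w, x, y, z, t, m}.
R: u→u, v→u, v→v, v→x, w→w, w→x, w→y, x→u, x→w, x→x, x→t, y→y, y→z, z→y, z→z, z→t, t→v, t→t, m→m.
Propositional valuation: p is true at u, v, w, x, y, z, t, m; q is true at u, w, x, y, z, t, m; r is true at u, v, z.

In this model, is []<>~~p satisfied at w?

At w: []<>~~p requires <>~~p at every successor {w, x, y}.
    At w: <>~~p requires ~~p at some successor in {w, x, y}.
      ~~p holds at w, so <>~~p is true at w.
    At x: <>~~p requires ~~p at some successor in {u, w, x, t}.
      ~~p holds at u, so <>~~p is true at x.
    At y: <>~~p requires ~~p at some successor in {y, z}.
      ~~p holds at y, so <>~~p is true at y.
So []<>~~p is true at w.

Yes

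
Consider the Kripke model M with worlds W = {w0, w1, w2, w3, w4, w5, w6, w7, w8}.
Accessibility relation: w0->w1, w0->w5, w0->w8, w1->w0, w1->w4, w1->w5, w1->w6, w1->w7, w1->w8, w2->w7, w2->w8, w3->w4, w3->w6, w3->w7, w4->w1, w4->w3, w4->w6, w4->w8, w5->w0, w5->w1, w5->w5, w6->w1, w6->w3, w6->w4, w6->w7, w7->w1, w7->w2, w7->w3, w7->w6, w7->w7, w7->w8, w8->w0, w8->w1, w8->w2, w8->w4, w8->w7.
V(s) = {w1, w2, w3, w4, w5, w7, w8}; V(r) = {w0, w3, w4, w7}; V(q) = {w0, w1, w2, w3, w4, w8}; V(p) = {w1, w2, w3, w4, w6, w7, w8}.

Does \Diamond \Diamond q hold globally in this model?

Yes

Let φ = \Diamond \Diamond q. Evaluate φ at each world:
  w0 (successors {w1, w5, w8}): φ is true.
  w1 (successors {w0, w4, w5, w6, w7, w8}): φ is true.
  w2 (successors {w7, w8}): φ is true.
  w3 (successors {w4, w6, w7}): φ is true.
  w4 (successors {w1, w3, w6, w8}): φ is true.
  w5 (successors {w0, w1, w5}): φ is true.
  w6 (successors {w1, w3, w4, w7}): φ is true.
  w7 (successors {w1, w2, w3, w6, w7, w8}): φ is true.
  w8 (successors {w0, w1, w2, w4, w7}): φ is true.
For instance, at w1:
  At w1: \Diamond \Diamond q requires \Diamond q at some successor in {w0, w4, w5, w6, w7, w8}.
    \Diamond q holds at w0, so \Diamond \Diamond q is true at w1.
      At w0: \Diamond q requires q at some successor in {w1, w5, w8}.
        q holds at w1, so \Diamond q is true at w0.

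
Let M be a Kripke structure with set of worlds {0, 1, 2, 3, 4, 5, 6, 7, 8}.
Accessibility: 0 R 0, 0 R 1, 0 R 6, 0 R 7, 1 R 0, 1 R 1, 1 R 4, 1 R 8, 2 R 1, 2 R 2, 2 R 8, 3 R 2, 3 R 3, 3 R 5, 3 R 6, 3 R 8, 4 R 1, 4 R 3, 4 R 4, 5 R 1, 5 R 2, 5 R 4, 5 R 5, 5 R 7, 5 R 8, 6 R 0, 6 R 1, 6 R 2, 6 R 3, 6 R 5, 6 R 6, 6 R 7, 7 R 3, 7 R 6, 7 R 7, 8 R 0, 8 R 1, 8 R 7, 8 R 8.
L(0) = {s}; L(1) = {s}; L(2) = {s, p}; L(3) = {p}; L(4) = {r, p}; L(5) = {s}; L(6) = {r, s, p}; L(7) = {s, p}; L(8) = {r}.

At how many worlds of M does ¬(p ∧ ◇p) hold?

4

Let φ = ¬(p ∧ ◇p). Evaluate φ at each world:
  0 (successors {0, 1, 6, 7}): φ is true.
  1 (successors {0, 1, 4, 8}): φ is true.
  2 (successors {1, 2, 8}): φ is false.
  3 (successors {2, 3, 5, 6, 8}): φ is false.
  4 (successors {1, 3, 4}): φ is false.
  5 (successors {1, 2, 4, 5, 7, 8}): φ is true.
  6 (successors {0, 1, 2, 3, 5, 6, 7}): φ is false.
  7 (successors {3, 6, 7}): φ is false.
  8 (successors {0, 1, 7, 8}): φ is true.
For instance, at 2:
  At 2: p ∧ ◇p is true, so ¬(p ∧ ◇p) is false.
    At 2: p is true, ◇p is true, so p ∧ ◇p is true.
      At 2: ◇p requires p at some successor in {1, 2, 8}.
        p holds at 2, so ◇p is true at 2.
Satisfying worlds: {0, 1, 5, 8}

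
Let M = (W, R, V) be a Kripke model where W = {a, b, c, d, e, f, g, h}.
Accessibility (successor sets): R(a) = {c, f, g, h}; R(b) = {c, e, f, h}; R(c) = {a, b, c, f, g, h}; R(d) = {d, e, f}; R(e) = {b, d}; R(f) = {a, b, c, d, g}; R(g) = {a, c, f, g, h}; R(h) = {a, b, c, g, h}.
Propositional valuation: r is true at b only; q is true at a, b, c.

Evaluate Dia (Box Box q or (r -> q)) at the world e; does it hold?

At e: Dia (Box Box q or (r -> q)) requires Box Box q or (r -> q) at some successor in {b, d}.
  Box Box q or (r -> q) holds at b, so Dia (Box Box q or (r -> q)) is true at e.
    At b: Box Box q is false, r -> q is true, so Box Box q or (r -> q) is true.
      At b: Box Box q requires Box q at every successor {c, e, f, h}.
        Box q fails at c, so Box Box q is false at b.

Yes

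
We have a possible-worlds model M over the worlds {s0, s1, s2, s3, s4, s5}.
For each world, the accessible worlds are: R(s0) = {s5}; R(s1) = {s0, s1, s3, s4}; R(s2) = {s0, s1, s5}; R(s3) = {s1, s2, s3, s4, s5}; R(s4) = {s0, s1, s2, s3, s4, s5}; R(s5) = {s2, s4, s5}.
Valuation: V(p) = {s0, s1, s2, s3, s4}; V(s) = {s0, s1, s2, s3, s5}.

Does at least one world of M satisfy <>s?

Let φ = <>s. Evaluate φ at each world:
  s0 (successors {s5}): φ is true.
  s1 (successors {s0, s1, s3, s4}): φ is true.
  s2 (successors {s0, s1, s5}): φ is true.
  s3 (successors {s1, s2, s3, s4, s5}): φ is true.
  s4 (successors {s0, s1, s2, s3, s4, s5}): φ is true.
  s5 (successors {s2, s4, s5}): φ is true.
Detail at s0 (witness):
  At s0: <>s requires s at some successor in {s5}.
    s holds at s5, so <>s is true at s0.

Yes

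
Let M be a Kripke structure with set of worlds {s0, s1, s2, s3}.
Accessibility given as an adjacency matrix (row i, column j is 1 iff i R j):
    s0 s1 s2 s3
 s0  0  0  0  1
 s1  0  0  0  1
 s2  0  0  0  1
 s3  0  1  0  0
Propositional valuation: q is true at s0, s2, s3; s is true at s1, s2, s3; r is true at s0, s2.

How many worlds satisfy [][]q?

Let φ = [][]q. Evaluate φ at each world:
  s0 (successors {s3}): φ is false.
  s1 (successors {s3}): φ is false.
  s2 (successors {s3}): φ is false.
  s3 (successors {s1}): φ is true.
For instance, at s1:
  At s1: [][]q requires []q at every successor {s3}.
    []q fails at s3, so [][]q is false at s1.
      At s3: []q requires q at every successor {s1}.
        q fails at s1, so []q is false at s3.
Satisfying worlds: {s3}

1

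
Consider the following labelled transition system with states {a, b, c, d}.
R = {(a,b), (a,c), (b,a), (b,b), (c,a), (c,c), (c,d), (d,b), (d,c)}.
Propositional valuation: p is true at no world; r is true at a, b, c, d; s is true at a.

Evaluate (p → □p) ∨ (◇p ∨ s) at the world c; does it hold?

Yes

At c: p → □p is true, ◇p ∨ s is false, so (p → □p) ∨ (◇p ∨ s) is true.
  At c: p is false, □p is false, so p → □p is true.
    At c: □p requires p at every successor {a, c, d}.
      p fails at a, so □p is false at c.
  At c: ◇p is false, s is false, so ◇p ∨ s is false.
    At c: ◇p requires p at some successor in {a, c, d}.
      At a: p is false.
      At c: p is false.
      At d: p is false.
    So ◇p is false at c.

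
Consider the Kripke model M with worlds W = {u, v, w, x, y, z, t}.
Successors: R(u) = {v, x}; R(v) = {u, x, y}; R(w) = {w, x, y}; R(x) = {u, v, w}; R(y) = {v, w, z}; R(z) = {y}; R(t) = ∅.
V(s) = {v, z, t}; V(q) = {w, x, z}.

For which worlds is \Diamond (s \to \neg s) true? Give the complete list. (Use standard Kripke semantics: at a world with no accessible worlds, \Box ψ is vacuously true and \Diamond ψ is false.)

Let φ = \Diamond (s \to \neg s). Evaluate φ at each world:
  u (successors {v, x}): φ is true.
  v (successors {u, x, y}): φ is true.
  w (successors {w, x, y}): φ is true.
  x (successors {u, v, w}): φ is true.
  y (successors {v, w, z}): φ is true.
  z (successors {y}): φ is true.
  t (successors ∅): φ is false.
For instance, at w:
  At w: \Diamond (s \to \neg s) requires s \to \neg s at some successor in {w, x, y}.
    s \to \neg s holds at w, so \Diamond (s \to \neg s) is true at w.
Satisfying worlds: {u, v, w, x, y, z}

u, v, w, x, y, z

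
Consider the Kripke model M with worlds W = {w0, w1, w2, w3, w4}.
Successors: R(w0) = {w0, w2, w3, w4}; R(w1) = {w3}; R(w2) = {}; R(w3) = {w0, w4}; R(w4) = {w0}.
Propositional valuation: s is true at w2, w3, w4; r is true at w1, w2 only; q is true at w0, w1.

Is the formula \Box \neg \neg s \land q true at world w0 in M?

No

At w0: \Box \neg \neg s is false, q is true, so \Box \neg \neg s \land q is false.
  At w0: \Box \neg \neg s requires \neg \neg s at every successor {w0, w2, w3, w4}.
    \neg \neg s fails at w0, so \Box \neg \neg s is false at w0.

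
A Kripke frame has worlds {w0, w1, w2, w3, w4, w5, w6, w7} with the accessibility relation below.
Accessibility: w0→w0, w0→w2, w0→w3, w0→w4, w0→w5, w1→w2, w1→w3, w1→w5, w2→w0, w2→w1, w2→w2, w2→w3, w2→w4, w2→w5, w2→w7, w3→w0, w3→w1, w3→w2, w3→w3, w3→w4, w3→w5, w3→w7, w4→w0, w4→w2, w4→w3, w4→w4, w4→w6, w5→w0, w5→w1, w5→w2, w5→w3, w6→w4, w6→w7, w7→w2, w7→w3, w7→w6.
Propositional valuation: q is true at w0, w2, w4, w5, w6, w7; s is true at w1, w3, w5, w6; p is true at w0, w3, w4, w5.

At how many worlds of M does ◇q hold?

Let φ = ◇q. Evaluate φ at each world:
  w0 (successors {w0, w2, w3, w4, w5}): φ is true.
  w1 (successors {w2, w3, w5}): φ is true.
  w2 (successors {w0, w1, w2, w3, w4, w5, w7}): φ is true.
  w3 (successors {w0, w1, w2, w3, w4, w5, w7}): φ is true.
  w4 (successors {w0, w2, w3, w4, w6}): φ is true.
  w5 (successors {w0, w1, w2, w3}): φ is true.
  w6 (successors {w4, w7}): φ is true.
  w7 (successors {w2, w3, w6}): φ is true.
For instance, at w1:
  At w1: ◇q requires q at some successor in {w2, w3, w5}.
    q holds at w2, so ◇q is true at w1.
Satisfying worlds: {w0, w1, w2, w3, w4, w5, w6, w7}

8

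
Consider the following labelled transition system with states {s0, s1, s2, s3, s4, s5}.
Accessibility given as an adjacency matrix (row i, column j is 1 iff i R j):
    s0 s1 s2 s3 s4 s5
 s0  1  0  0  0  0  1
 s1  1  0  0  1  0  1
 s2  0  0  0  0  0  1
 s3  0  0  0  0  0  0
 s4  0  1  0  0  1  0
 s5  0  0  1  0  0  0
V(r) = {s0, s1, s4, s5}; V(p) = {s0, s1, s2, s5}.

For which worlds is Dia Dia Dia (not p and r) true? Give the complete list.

Let φ = Dia Dia Dia (not p and r). Evaluate φ at each world:
  s0 (successors {s0, s5}): φ is false.
  s1 (successors {s0, s3, s5}): φ is false.
  s2 (successors {s5}): φ is false.
  s3 (successors ∅): φ is false.
  s4 (successors {s1, s4}): φ is true.
  s5 (successors {s2}): φ is false.
For instance, at s0:
  At s0: Dia Dia Dia (not p and r) requires Dia Dia (not p and r) at some successor in {s0, s5}.
    At s0: Dia Dia (not p and r) is false.
    At s5: Dia Dia (not p and r) is false.
  So Dia Dia Dia (not p and r) is false at s0.
Satisfying worlds: {s4}

s4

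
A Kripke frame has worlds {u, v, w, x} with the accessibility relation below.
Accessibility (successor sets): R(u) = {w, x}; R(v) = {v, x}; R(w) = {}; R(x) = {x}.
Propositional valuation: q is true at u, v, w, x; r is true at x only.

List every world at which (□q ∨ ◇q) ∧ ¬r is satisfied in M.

Let φ = (□q ∨ ◇q) ∧ ¬r. Evaluate φ at each world:
  u (successors {w, x}): φ is true.
  v (successors {v, x}): φ is true.
  w (successors ∅): φ is true.
  x (successors {x}): φ is false.
For instance, at v:
  At v: □q ∨ ◇q is true, ¬r is true, so (□q ∨ ◇q) ∧ ¬r is true.
    At v: □q is true, ◇q is true, so □q ∨ ◇q is true.
      At v: □q requires q at every successor {v, x}.
        At v: q is true.
        At x: q is true.
      So □q is true at v.
      At v: ◇q requires q at some successor in {v, x}.
        q holds at v, so ◇q is true at v.
Satisfying worlds: {u, v, w}

u, v, w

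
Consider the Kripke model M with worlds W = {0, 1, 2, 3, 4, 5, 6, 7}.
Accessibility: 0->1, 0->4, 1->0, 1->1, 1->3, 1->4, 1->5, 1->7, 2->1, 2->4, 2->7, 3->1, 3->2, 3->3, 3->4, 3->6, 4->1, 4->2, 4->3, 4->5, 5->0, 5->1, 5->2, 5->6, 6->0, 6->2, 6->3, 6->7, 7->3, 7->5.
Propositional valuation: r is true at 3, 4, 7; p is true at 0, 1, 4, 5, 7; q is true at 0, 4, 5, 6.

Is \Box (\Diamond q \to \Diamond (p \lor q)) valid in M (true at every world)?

Yes

Recall that \Box ψ holds at a world iff ψ holds at every accessible world, and \Diamond ψ holds iff ψ holds at some accessible world.
Let φ = \Box (\Diamond q \to \Diamond (p \lor q)). Evaluate φ at each world:
  0 (successors {1, 4}): φ is true.
  1 (successors {0, 1, 3, 4, 5, 7}): φ is true.
  2 (successors {1, 4, 7}): φ is true.
  3 (successors {1, 2, 3, 4, 6}): φ is true.
  4 (successors {1, 2, 3, 5}): φ is true.
  5 (successors {0, 1, 2, 6}): φ is true.
  6 (successors {0, 2, 3, 7}): φ is true.
  7 (successors {3, 5}): φ is true.
For instance, at 6:
  At 6: \Box (\Diamond q \to \Diamond (p \lor q)) requires \Diamond q \to \Diamond (p \lor q) at every successor {0, 2, 3, 7}.
    At 0: \Diamond q \to \Diamond (p \lor q) is true.
    At 2: \Diamond q \to \Diamond (p \lor q) is true.
    At 3: \Diamond q \to \Diamond (p \lor q) is true.
    At 7: \Diamond q \to \Diamond (p \lor q) is true.
  So \Box (\Diamond q \to \Diamond (p \lor q)) is true at 6.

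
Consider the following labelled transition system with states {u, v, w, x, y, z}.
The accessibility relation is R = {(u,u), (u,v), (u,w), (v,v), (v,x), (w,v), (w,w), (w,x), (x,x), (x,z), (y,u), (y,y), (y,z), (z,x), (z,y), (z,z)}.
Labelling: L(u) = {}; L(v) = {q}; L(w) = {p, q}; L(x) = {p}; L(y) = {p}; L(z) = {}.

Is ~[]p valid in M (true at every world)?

Yes

Let φ = ~[]p. Evaluate φ at each world:
  u (successors {u, v, w}): φ is true.
  v (successors {v, x}): φ is true.
  w (successors {v, w, x}): φ is true.
  x (successors {x, z}): φ is true.
  y (successors {u, y, z}): φ is true.
  z (successors {x, y, z}): φ is true.
For instance, at z:
  At z: []p is false, so ~[]p is true.
    At z: []p requires p at every successor {x, y, z}.
      p fails at z, so []p is false at z.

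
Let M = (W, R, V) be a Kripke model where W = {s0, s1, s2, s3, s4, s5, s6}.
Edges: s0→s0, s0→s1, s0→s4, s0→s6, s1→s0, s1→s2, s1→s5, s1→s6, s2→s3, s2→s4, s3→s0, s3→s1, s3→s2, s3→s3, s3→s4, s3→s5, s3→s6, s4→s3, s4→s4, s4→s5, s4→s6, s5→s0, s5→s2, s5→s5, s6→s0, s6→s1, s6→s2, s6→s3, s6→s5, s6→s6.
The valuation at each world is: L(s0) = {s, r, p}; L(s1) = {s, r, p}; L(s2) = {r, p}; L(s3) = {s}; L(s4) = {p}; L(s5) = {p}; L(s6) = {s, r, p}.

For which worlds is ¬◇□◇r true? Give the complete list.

Let φ = ¬◇□◇r. Evaluate φ at each world:
  s0 (successors {s0, s1, s4, s6}): φ is false.
  s1 (successors {s0, s2, s5, s6}): φ is false.
  s2 (successors {s3, s4}): φ is false.
  s3 (successors {s0, s1, s2, s3, s4, s5, s6}): φ is false.
  s4 (successors {s3, s4, s5, s6}): φ is false.
  s5 (successors {s0, s2, s5}): φ is false.
  s6 (successors {s0, s1, s2, s3, s5, s6}): φ is false.
For instance, at s1:
  At s1: ◇□◇r is true, so ¬◇□◇r is false.
    At s1: ◇□◇r requires □◇r at some successor in {s0, s2, s5, s6}.
      □◇r holds at s0, so ◇□◇r is true at s1.
Satisfying worlds: none.

none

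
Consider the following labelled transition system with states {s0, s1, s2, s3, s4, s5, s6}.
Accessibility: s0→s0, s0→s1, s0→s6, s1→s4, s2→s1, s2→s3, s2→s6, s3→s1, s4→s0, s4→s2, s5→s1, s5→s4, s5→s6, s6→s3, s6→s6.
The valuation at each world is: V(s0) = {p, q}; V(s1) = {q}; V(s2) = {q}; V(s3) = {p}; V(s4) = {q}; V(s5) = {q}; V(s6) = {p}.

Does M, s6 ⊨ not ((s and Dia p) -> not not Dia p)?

At s6: (s and Dia p) -> not not Dia p is true, so not ((s and Dia p) -> not not Dia p) is false.
  At s6: s and Dia p is false, not not Dia p is true, so (s and Dia p) -> not not Dia p is true.
    At s6: s is false, Dia p is true, so s and Dia p is false.
      At s6: Dia p requires p at some successor in {s3, s6}.
        p holds at s3, so Dia p is true at s6.
    At s6: not Dia p is false, so not not Dia p is true.
      At s6: Dia p is true, so not Dia p is false.

No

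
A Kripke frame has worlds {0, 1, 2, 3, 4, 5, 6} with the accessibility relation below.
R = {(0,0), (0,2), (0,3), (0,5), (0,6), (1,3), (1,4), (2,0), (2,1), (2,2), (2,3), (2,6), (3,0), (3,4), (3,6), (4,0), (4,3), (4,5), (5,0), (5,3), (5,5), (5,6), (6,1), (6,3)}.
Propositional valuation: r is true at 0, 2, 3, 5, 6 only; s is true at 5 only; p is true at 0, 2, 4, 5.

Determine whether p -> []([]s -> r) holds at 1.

At 1: p is false, []([]s -> r) is true, so p -> []([]s -> r) is true.
  At 1: []([]s -> r) requires []s -> r at every successor {3, 4}.
      At 3: []s is false, r is true, so []s -> r is true.
      At 4: []s is false, r is false, so []s -> r is true.
  So []([]s -> r) is true at 1.

Yes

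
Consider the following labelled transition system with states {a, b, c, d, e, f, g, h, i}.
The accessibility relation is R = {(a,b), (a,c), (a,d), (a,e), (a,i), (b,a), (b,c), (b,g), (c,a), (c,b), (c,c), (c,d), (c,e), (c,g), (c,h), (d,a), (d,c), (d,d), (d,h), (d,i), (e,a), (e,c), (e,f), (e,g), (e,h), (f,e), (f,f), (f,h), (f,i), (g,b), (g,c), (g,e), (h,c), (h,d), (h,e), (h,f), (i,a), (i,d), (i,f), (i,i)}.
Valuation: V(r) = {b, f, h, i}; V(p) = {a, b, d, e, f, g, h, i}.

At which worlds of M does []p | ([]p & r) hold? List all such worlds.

f, i

Let φ = []p | ([]p & r). Evaluate φ at each world:
  a (successors {b, c, d, e, i}): φ is false.
  b (successors {a, c, g}): φ is false.
  c (successors {a, b, c, d, e, g, h}): φ is false.
  d (successors {a, c, d, h, i}): φ is false.
  e (successors {a, c, f, g, h}): φ is false.
  f (successors {e, f, h, i}): φ is true.
  g (successors {b, c, e}): φ is false.
  h (successors {c, d, e, f}): φ is false.
  i (successors {a, d, f, i}): φ is true.
For instance, at d:
  At d: []p is false, []p & r is false, so []p | ([]p & r) is false.
    At d: []p requires p at every successor {a, c, d, h, i}.
      p fails at c, so []p is false at d.
    At d: []p is false, r is false, so []p & r is false.
      At d: []p requires p at every successor {a, c, d, h, i}.
        p fails at c, so []p is false at d.
Satisfying worlds: {f, i}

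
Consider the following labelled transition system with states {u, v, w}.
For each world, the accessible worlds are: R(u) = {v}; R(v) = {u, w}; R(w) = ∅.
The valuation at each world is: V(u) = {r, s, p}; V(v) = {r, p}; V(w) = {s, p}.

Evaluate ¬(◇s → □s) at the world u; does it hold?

At u: ◇s → □s is true, so ¬(◇s → □s) is false.
  At u: ◇s is false, □s is false, so ◇s → □s is true.
    At u: ◇s requires s at some successor in {v}.
      At v: s is false.
    So ◇s is false at u.
    At u: □s requires s at every successor {v}.
      s fails at v, so □s is false at u.

No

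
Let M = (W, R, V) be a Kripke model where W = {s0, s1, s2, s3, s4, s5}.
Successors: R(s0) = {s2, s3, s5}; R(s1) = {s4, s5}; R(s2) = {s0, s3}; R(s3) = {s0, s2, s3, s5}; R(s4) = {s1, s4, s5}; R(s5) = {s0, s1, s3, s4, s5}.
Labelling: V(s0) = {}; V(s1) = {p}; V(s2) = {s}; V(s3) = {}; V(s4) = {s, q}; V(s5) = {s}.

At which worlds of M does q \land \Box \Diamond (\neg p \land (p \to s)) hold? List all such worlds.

Let φ = q \land \Box \Diamond (\neg p \land (p \to s)). Evaluate φ at each world:
  s0 (successors {s2, s3, s5}): φ is false.
  s1 (successors {s4, s5}): φ is false.
  s2 (successors {s0, s3}): φ is false.
  s3 (successors {s0, s2, s3, s5}): φ is false.
  s4 (successors {s1, s4, s5}): φ is true.
  s5 (successors {s0, s1, s3, s4, s5}): φ is false.
For instance, at s5:
  At s5: q is false, \Box \Diamond (\neg p \land (p \to s)) is true, so q \land \Box \Diamond (\neg p \land (p \to s)) is false.
    At s5: \Box \Diamond (\neg p \land (p \to s)) requires \Diamond (\neg p \land (p \to s)) at every successor {s0, s1, s3, s4, s5}.
      At s0: \Diamond (\neg p \land (p \to s)) is true.
      At s1: \Diamond (\neg p \land (p \to s)) is true.
      At s3: \Diamond (\neg p \land (p \to s)) is true.
      At s4: \Diamond (\neg p \land (p \to s)) is true.
      At s5: \Diamond (\neg p \land (p \to s)) is true.
    So \Box \Diamond (\neg p \land (p \to s)) is true at s5.
Satisfying worlds: {s4}

s4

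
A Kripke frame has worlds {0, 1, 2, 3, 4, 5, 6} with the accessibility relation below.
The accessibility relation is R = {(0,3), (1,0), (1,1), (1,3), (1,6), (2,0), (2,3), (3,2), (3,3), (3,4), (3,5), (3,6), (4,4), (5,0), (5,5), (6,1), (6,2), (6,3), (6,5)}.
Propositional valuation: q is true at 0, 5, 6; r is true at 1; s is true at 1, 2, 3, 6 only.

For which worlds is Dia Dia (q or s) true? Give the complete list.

Let φ = Dia Dia (q or s). Evaluate φ at each world:
  0 (successors {3}): φ is true.
  1 (successors {0, 1, 3, 6}): φ is true.
  2 (successors {0, 3}): φ is true.
  3 (successors {2, 3, 4, 5, 6}): φ is true.
  4 (successors {4}): φ is false.
  5 (successors {0, 5}): φ is true.
  6 (successors {1, 2, 3, 5}): φ is true.
For instance, at 4:
  At 4: Dia Dia (q or s) requires Dia (q or s) at some successor in {4}.
    At 4: Dia (q or s) is false.
  So Dia Dia (q or s) is false at 4.
Satisfying worlds: {0, 1, 2, 3, 5, 6}

0, 1, 2, 3, 5, 6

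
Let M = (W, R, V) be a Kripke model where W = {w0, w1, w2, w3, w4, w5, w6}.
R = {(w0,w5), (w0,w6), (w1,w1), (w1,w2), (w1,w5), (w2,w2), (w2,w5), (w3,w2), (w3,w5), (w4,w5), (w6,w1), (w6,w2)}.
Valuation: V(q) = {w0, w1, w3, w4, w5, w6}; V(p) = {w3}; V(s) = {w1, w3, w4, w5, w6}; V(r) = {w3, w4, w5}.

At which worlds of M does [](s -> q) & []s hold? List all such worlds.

w0, w4, w5

Recall that []ψ holds at a world iff ψ holds at every accessible world, and <>ψ holds iff ψ holds at some accessible world.
Let φ = [](s -> q) & []s. Evaluate φ at each world:
  w0 (successors {w5, w6}): φ is true.
  w1 (successors {w1, w2, w5}): φ is false.
  w2 (successors {w2, w5}): φ is false.
  w3 (successors {w2, w5}): φ is false.
  w4 (successors {w5}): φ is true.
  w5 (successors ∅): φ is true.
  w6 (successors {w1, w2}): φ is false.
For instance, at w2:
  At w2: [](s -> q) is true, []s is false, so [](s -> q) & []s is false.
    At w2: [](s -> q) requires s -> q at every successor {w2, w5}.
      At w2: s -> q is true.
      At w5: s -> q is true.
    So [](s -> q) is true at w2.
    At w2: []s requires s at every successor {w2, w5}.
      s fails at w2, so []s is false at w2.
Satisfying worlds: {w0, w4, w5}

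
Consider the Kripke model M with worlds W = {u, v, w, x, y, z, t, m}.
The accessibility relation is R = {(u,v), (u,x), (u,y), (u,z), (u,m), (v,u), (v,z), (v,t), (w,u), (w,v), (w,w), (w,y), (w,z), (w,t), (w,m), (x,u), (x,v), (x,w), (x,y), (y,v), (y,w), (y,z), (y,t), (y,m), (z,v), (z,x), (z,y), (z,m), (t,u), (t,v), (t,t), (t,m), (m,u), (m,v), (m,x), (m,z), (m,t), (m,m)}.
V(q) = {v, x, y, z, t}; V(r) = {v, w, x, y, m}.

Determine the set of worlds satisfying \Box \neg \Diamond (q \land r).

Let φ = \Box \neg \Diamond (q \land r). Evaluate φ at each world:
  u (successors {v, x, y, z, m}): φ is false.
  v (successors {u, z, t}): φ is false.
  w (successors {u, v, w, y, z, t, m}): φ is false.
  x (successors {u, v, w, y}): φ is false.
  y (successors {v, w, z, t, m}): φ is false.
  z (successors {v, x, y, m}): φ is false.
  t (successors {u, v, t, m}): φ is false.
  m (successors {u, v, x, z, t, m}): φ is false.
For instance, at w:
  At w: \Box \neg \Diamond (q \land r) requires \neg \Diamond (q \land r) at every successor {u, v, w, y, z, t, m}.
    \neg \Diamond (q \land r) fails at u, so \Box \neg \Diamond (q \land r) is false at w.
      At u: \Diamond (q \land r) is true, so \neg \Diamond (q \land r) is false.
Satisfying worlds: none.

none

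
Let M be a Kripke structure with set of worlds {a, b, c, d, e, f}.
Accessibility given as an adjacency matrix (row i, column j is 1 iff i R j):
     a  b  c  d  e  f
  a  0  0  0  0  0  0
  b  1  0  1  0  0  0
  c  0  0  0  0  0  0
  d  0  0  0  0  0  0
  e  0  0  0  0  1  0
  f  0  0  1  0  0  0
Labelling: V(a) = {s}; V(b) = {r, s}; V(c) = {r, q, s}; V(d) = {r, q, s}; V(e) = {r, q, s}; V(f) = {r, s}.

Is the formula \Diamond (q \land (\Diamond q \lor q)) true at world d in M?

No

At d: no accessible worlds, so \Diamond (q \land (\Diamond q \lor q)) is false.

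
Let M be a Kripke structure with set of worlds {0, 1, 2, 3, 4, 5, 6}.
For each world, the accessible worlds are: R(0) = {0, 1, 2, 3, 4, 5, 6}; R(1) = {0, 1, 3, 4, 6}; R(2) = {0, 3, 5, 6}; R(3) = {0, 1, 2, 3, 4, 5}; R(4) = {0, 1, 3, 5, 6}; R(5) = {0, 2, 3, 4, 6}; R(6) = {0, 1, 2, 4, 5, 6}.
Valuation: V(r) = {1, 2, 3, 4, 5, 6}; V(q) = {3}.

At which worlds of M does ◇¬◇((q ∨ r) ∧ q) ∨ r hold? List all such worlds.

0, 1, 2, 3, 4, 5, 6

Let φ = ◇¬◇((q ∨ r) ∧ q) ∨ r. Evaluate φ at each world:
  0 (successors {0, 1, 2, 3, 4, 5, 6}): φ is true.
  1 (successors {0, 1, 3, 4, 6}): φ is true.
  2 (successors {0, 3, 5, 6}): φ is true.
  3 (successors {0, 1, 2, 3, 4, 5}): φ is true.
  4 (successors {0, 1, 3, 5, 6}): φ is true.
  5 (successors {0, 2, 3, 4, 6}): φ is true.
  6 (successors {0, 1, 2, 4, 5, 6}): φ is true.
For instance, at 5:
  At 5: ◇¬◇((q ∨ r) ∧ q) is true, r is true, so ◇¬◇((q ∨ r) ∧ q) ∨ r is true.
    At 5: ◇¬◇((q ∨ r) ∧ q) requires ¬◇((q ∨ r) ∧ q) at some successor in {0, 2, 3, 4, 6}.
      ¬◇((q ∨ r) ∧ q) holds at 6, so ◇¬◇((q ∨ r) ∧ q) is true at 5.
Satisfying worlds: {0, 1, 2, 3, 4, 5, 6}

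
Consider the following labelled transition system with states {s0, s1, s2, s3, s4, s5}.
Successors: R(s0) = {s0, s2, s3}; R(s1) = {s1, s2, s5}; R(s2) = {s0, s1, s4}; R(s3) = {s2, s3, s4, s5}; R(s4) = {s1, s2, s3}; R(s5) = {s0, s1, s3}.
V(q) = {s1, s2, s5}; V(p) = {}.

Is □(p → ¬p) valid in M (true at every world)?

Yes

Let φ = □(p → ¬p). Evaluate φ at each world:
  s0 (successors {s0, s2, s3}): φ is true.
  s1 (successors {s1, s2, s5}): φ is true.
  s2 (successors {s0, s1, s4}): φ is true.
  s3 (successors {s2, s3, s4, s5}): φ is true.
  s4 (successors {s1, s2, s3}): φ is true.
  s5 (successors {s0, s1, s3}): φ is true.
For instance, at s0:
  At s0: □(p → ¬p) requires p → ¬p at every successor {s0, s2, s3}.
    At s0: p → ¬p is true.
    At s2: p → ¬p is true.
    At s3: p → ¬p is true.
  So □(p → ¬p) is true at s0.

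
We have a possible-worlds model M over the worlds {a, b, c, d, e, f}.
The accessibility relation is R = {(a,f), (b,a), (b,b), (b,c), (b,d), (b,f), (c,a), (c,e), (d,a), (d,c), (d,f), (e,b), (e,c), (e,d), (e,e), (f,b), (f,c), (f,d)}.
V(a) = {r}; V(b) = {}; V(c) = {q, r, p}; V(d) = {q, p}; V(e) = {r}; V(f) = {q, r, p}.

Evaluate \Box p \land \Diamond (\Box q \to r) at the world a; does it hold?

At a: \Box p is true, \Diamond (\Box q \to r) is true, so \Box p \land \Diamond (\Box q \to r) is true.
  At a: \Box p requires p at every successor {f}.
    At f: p is true.
  So \Box p is true at a.
  At a: \Diamond (\Box q \to r) requires \Box q \to r at some successor in {f}.
    \Box q \to r holds at f, so \Diamond (\Box q \to r) is true at a.
      At f: \Box q is false, r is true, so \Box q \to r is true.

Yes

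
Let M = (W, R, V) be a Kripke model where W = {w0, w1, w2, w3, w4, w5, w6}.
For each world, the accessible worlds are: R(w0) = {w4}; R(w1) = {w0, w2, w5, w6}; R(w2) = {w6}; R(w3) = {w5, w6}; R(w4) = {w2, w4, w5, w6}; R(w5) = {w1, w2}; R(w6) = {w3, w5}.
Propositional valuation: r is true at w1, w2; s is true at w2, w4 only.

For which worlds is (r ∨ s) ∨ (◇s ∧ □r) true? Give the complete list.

Recall that □ψ holds at a world iff ψ holds at every accessible world, and ◇ψ holds iff ψ holds at some accessible world.
Let φ = (r ∨ s) ∨ (◇s ∧ □r). Evaluate φ at each world:
  w0 (successors {w4}): φ is false.
  w1 (successors {w0, w2, w5, w6}): φ is true.
  w2 (successors {w6}): φ is true.
  w3 (successors {w5, w6}): φ is false.
  w4 (successors {w2, w4, w5, w6}): φ is true.
  w5 (successors {w1, w2}): φ is true.
  w6 (successors {w3, w5}): φ is false.
For instance, at w2:
  At w2: r ∨ s is true, ◇s ∧ □r is false, so (r ∨ s) ∨ (◇s ∧ □r) is true.
    At w2: ◇s is false, □r is false, so ◇s ∧ □r is false.
      At w2: ◇s requires s at some successor in {w6}.
        At w6: s is false.
      So ◇s is false at w2.
      At w2: □r requires r at every successor {w6}.
        r fails at w6, so □r is false at w2.
Satisfying worlds: {w1, w2, w4, w5}

w1, w2, w4, w5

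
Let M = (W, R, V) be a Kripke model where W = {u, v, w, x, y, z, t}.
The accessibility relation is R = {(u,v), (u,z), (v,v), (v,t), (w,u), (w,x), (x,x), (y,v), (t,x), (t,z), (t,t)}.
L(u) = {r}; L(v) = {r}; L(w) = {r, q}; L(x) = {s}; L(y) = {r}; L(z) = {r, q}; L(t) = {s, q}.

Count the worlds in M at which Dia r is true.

Let φ = Dia r. Evaluate φ at each world:
  u (successors {v, z}): φ is true.
  v (successors {v, t}): φ is true.
  w (successors {u, x}): φ is true.
  x (successors {x}): φ is false.
  y (successors {v}): φ is true.
  z (successors ∅): φ is false.
  t (successors {x, z, t}): φ is true.
For instance, at v:
  At v: Dia r requires r at some successor in {v, t}.
    r holds at v, so Dia r is true at v.
Satisfying worlds: {u, v, w, y, t}

5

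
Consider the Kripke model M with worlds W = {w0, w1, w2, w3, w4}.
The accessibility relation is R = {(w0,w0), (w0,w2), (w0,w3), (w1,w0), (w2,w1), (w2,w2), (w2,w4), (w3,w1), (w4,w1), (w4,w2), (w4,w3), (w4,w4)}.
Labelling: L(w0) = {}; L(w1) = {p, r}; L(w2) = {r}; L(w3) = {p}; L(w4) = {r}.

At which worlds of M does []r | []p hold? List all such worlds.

Recall that []ψ holds at a world iff ψ holds at every accessible world, and <>ψ holds iff ψ holds at some accessible world.
Let φ = []r | []p. Evaluate φ at each world:
  w0 (successors {w0, w2, w3}): φ is false.
  w1 (successors {w0}): φ is false.
  w2 (successors {w1, w2, w4}): φ is true.
  w3 (successors {w1}): φ is true.
  w4 (successors {w1, w2, w3, w4}): φ is false.
For instance, at w2:
  At w2: []r is true, []p is false, so []r | []p is true.
    At w2: []r requires r at every successor {w1, w2, w4}.
      At w1: r is true.
      At w2: r is true.
      At w4: r is true.
    So []r is true at w2.
    At w2: []p requires p at every successor {w1, w2, w4}.
      p fails at w2, so []p is false at w2.
Satisfying worlds: {w2, w3}

w2, w3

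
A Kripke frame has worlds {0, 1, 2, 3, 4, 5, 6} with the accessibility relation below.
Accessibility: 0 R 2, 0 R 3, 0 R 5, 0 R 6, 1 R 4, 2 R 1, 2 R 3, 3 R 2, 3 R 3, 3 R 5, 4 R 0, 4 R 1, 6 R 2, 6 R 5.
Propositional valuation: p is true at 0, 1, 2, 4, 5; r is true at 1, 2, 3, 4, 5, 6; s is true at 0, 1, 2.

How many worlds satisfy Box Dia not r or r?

Recall that Box ψ holds at a world iff ψ holds at every accessible world, and Dia ψ holds iff ψ holds at some accessible world.
Let φ = Box Dia not r or r. Evaluate φ at each world:
  0 (successors {2, 3, 5, 6}): φ is false.
  1 (successors {4}): φ is true.
  2 (successors {1, 3}): φ is true.
  3 (successors {2, 3, 5}): φ is true.
  4 (successors {0, 1}): φ is true.
  5 (successors ∅): φ is true.
  6 (successors {2, 5}): φ is true.
For instance, at 0:
  At 0: Box Dia not r is false, r is false, so Box Dia not r or r is false.
    At 0: Box Dia not r requires Dia not r at every successor {2, 3, 5, 6}.
      Dia not r fails at 2, so Box Dia not r is false at 0.
Satisfying worlds: {1, 2, 3, 4, 5, 6}

6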